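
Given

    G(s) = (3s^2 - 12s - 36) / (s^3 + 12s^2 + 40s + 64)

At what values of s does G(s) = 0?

Set the numerator to zero: 3s^2 - 12s - 36 = 0, i.e. 3·(s^2 - 4s - 12) = 0.
Factoring: (s - 6)(s + 2) = 0.

s = 6, -2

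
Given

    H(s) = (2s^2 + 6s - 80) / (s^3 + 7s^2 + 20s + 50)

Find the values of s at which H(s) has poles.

The poles are the roots of the denominator s^3 + 7s^2 + 20s + 50 = 0.
Trying s = -5: the polynomial evaluates to 0, so (s + 5) is a factor.
Dividing out leaves s^2 + 2s + 10 = 0.
The quadratic formula then gives s = -1 ± 3j.

s = -1 ± 3j, -5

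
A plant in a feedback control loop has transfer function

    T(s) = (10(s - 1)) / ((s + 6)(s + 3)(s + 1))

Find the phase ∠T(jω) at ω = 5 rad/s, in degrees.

At s = j5: numerator = -10 + j50, denominator = -232 + j10.
∠T = ∠num − ∠den = 101.31° − (177.53°) = -76.22°.

∠T(j5) ≈ -76.22°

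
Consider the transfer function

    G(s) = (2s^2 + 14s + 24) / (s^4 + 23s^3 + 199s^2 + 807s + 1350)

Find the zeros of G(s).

s = -3, -4

Set the numerator to zero: 2s^2 + 14s + 24 = 0, i.e. 2·(s^2 + 7s + 12) = 0.
Factoring: (s + 3)(s + 4) = 0.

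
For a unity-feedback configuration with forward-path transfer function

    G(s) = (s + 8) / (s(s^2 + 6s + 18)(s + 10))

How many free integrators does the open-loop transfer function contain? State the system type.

Type 1

The denominator has 1 factor of s at the origin (free integrator), so this is a Type 1 system.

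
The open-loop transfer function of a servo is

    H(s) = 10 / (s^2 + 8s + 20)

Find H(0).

H(0) = 1/2 ≈ 0.5000

Set s = 0: H(0) = (10) / (20) = 1/2.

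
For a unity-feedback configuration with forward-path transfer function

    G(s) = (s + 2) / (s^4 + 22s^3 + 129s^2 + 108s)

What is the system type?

Factor s from the denominator: s^4 + 22s^3 + 129s^2 + 108s = s·(s^3 + 22s^2 + 129s + 108).
There is 1 pole at the origin, so the system is Type 1.

Type 1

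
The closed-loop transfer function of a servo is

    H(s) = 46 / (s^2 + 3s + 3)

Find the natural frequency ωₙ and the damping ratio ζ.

Compare the denominator to the standard form s^2 + 2ζωₙs + ωₙ².
ωₙ² = 3, so ωₙ = √3 ≈ 1.732 rad/s.
2ζωₙ = 3, so ζ = 3/(2·√3) ≈ 0.8660.
With ζ = 0.8660 the response is underdamped.

ωₙ ≈ 1.732 rad/s, ζ ≈ 0.8660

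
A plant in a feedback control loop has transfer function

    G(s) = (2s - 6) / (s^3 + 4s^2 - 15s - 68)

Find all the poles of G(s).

s = -4 + j, -4 - j, 4

The poles are the roots of the denominator s^3 + 4s^2 - 15s - 68 = 0.
Trying s = 4: the polynomial evaluates to 0, so (s - 4) is a factor.
Dividing out leaves s^2 + 8s + 17 = 0.
The quadratic formula then gives s = -4 ± 1j.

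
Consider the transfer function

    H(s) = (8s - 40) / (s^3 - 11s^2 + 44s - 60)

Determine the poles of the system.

The poles are the roots of the denominator s^3 - 11s^2 + 44s - 60 = 0.
Trying s = 3: the polynomial evaluates to 0, so (s - 3) is a factor.
Dividing out leaves s^2 - 8s + 20 = 0.
The quadratic formula then gives s = 4 ± 2j.

s = 4 + 2j, 4 - 2j, 3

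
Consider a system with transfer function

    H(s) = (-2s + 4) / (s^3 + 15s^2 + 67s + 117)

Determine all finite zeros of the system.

s = 2

Set the numerator to zero: -2s + 4 = 0, i.e. -2·(s - 2) = 0.
So s = 2.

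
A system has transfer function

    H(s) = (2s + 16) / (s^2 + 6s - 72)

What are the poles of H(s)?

The poles are the roots of the denominator s^2 + 6s - 72 = 0.
Factoring: (s - 6)(s + 12) = 0, so s = 6 and s = -12.

s = 6, -12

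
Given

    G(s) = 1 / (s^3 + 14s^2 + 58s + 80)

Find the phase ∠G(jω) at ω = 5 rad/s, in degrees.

At s = j5: numerator = 1, denominator = -270 + j165.
∠G = ∠num − ∠den = 0° − (148.57°) = -148.6°.

∠G(j5) ≈ -148.6°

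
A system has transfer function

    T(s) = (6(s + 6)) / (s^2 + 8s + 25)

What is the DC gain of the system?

Set s = 0: T(0) = (36) / (25) = 36/25.

T(0) = 36/25 ≈ 1.440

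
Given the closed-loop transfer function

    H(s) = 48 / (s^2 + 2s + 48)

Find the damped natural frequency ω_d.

Comparing s^2 + 2s + 48 to s^2 + 2ζωₙs + ωₙ²: ωₙ = √48 ≈ 6.928 rad/s and ζ = 2/(2·√48) ≈ 0.1443.
ζωₙ = 2/2 = 1, so ω_d = ωₙ√(1−ζ²) = √(ωₙ² − (ζωₙ)²) = √(48 − 1²) = √47 ≈ 6.856 rad/s.

ω_d ≈ 6.856 rad/s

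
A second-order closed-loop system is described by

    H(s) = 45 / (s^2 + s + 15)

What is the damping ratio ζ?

Compare the denominator to the standard form s^2 + 2ζωₙs + ωₙ².
ωₙ² = 15, so ωₙ = √15 ≈ 3.873 rad/s.
2ζωₙ = 1, so ζ = 1/(2·√15) ≈ 0.1291.

ζ ≈ 0.1291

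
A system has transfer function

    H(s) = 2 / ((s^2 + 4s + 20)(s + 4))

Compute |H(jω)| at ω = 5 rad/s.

|H(j5)| ≈ 0.01515

Substitute s = j5: numerator = 2, denominator = -120 + j55.
|H(j5)| = |2| / |-120 + j55| = 2 / 132.00 ≈ 0.01515.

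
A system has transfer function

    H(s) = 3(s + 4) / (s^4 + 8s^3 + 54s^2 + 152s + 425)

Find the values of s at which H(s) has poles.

The poles are the roots of the denominator s^4 + 8s^3 + 54s^2 + 152s + 425 = 0.
No real roots exist; factor into two real quadratics: (s^2 + 6s + 25)(s^2 + 2s + 17) = 0.
Each quadratic gives a conjugate pair via the quadratic formula.

s = -3 ± 4j, -1 ± 4j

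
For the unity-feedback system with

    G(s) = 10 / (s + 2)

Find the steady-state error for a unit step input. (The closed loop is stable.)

G(s) has no poles at the origin.
This is a Type 0 system. Kp = lim_{s→0} G(s) = 10/2 = 5.
e_ss = 1/(1 + Kp) = 1/(1 + 5) = 1/6 ≈ 0.1667.

e_ss = 0.1667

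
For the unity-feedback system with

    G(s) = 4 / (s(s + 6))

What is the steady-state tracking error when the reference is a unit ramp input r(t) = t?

G(s) has one pole at the origin.
This is a Type 1 system. Kv = lim_{s→0} s·G(s) = 4/6 = 2/3.
e_ss = 1/Kv = 1/(2/3) = 3/2 ≈ 1.500.

e_ss = 1.500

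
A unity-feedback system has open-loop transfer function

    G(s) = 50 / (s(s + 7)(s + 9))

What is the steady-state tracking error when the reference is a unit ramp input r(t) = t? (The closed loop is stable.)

e_ss = 1.260

G(s) has one pole at the origin.
This is a Type 1 system. Kv = lim_{s→0} s·G(s) = 50/63.
e_ss = 1/Kv = 1/(50/63) = 63/50 ≈ 1.260.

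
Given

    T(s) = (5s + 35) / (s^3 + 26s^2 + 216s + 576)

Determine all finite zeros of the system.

Set the numerator to zero: 5s + 35 = 0, i.e. 5·(s + 7) = 0.
So s = -7.

s = -7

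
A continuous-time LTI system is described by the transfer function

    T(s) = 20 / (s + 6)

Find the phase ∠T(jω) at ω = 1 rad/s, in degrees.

∠T(j1) ≈ -9.462°

At s = j1: numerator = 20, denominator = 6 + j1.
∠T = ∠num − ∠den = 0° − (9.4623°) = -9.462°.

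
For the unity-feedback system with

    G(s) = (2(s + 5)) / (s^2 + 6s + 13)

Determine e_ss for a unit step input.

G(s) has no poles at the origin.
This is a Type 0 system. Kp = lim_{s→0} G(s) = 10/13.
e_ss = 1/(1 + Kp) = 1/(1 + 10/13) = 13/23 ≈ 0.5652.

e_ss = 0.5652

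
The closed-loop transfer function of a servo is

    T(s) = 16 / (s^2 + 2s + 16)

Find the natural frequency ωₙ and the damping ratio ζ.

ωₙ = 4 rad/s, ζ = 0.25

Compare the denominator to the standard form s^2 + 2ζωₙs + ωₙ².
ωₙ² = 16, so ωₙ = 4 rad/s.
2ζωₙ = 2, so ζ = 2/(2·4) = 0.25.
With ζ = 0.25 the response is underdamped.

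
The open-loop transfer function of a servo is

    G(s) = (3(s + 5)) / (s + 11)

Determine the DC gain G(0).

G(0) = 15/11 ≈ 1.364

Set s = 0: G(0) = (15) / (11) = 15/11.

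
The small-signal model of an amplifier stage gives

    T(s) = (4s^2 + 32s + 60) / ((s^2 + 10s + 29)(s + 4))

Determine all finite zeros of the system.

Set the numerator to zero: 4s^2 + 32s + 60 = 0, i.e. 4·(s^2 + 8s + 15) = 0.
Factoring: (s + 5)(s + 3) = 0.

s = -5, -3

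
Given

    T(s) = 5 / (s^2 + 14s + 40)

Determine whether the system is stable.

stable

The denominator s^2 + 14s + 40 factors as (s + 10)(s + 4), giving poles at s = -10, -4.
Since all poles lie strictly in the left half-plane, the system is stable.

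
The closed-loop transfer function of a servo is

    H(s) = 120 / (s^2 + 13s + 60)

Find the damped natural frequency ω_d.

Comparing s^2 + 13s + 60 to s^2 + 2ζωₙs + ωₙ²: ωₙ = √60 ≈ 7.746 rad/s and ζ = 13/(2·√60) ≈ 0.8391.
ζωₙ = 13/2 = 6.5, so ω_d = ωₙ√(1−ζ²) = √(ωₙ² − (ζωₙ)²) = √(60 − 6.5²) = √17.75 ≈ 4.213 rad/s.

ω_d ≈ 4.213 rad/s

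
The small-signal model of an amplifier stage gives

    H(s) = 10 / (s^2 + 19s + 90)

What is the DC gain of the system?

H(0) = 1/9 ≈ 0.1111

Set s = 0: H(0) = (10) / (90) = 1/9.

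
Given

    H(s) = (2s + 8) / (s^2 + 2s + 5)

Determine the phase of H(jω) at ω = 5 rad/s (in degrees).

At s = j5: numerator = 8 + j10, denominator = -20 + j10.
∠H = ∠num − ∠den = 51.340° − (153.43°) = -102.1°.

∠H(j5) ≈ -102.1°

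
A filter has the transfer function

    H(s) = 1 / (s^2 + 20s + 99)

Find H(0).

Set s = 0: H(0) = (1) / (99) = 1/99.

H(0) = 1/99 ≈ 0.01010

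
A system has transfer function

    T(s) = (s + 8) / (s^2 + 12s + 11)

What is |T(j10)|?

|T(j10)| ≈ 0.08572

Substitute s = j10: numerator = 8 + j10, denominator = -89 + j120.
|T(j10)| = |8 + j10| / |-89 + j120| = 12.806 / 149.40 ≈ 0.08572.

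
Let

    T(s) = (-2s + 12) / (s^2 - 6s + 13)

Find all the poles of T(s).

s = 3 ± 2j

The poles are the roots of the denominator s^2 - 6s + 13 = 0.
Using the quadratic formula: s = (6 ± √(-16))/2 = 3 ± 2j.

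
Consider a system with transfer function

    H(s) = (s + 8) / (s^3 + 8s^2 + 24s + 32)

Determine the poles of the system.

s = -2 + 2j, -2 - 2j, -4

The poles are the roots of the denominator s^3 + 8s^2 + 24s + 32 = 0.
Trying s = -4: the polynomial evaluates to 0, so (s + 4) is a factor.
Dividing out leaves s^2 + 4s + 8 = 0.
The quadratic formula then gives s = -2 ± 2j.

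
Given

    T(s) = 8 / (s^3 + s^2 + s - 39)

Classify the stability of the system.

unstable

The denominator s^3 + s^2 + s - 39 factors as (s^2 + 4s + 13)(s - 3), giving poles at s = -2 + 3j, -2 - 3j, 3.
Since the pole(s) at s = 3 lie in the right half-plane, the system is unstable.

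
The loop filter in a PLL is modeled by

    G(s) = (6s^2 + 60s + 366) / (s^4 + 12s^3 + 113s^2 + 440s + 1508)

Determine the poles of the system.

s = -2 + 5j, -2 - 5j, -4 + 6j, -4 - 6j

The poles are the roots of the denominator s^4 + 12s^3 + 113s^2 + 440s + 1508 = 0.
No real roots exist; factor into two real quadratics: (s^2 + 4s + 29)(s^2 + 8s + 52) = 0.
Each quadratic gives a conjugate pair via the quadratic formula.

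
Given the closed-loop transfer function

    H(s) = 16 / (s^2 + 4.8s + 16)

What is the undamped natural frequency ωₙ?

Compare the denominator to the standard form s^2 + 2ζωₙs + ωₙ².
ωₙ² = 16, so ωₙ = 4 rad/s.

ωₙ = 4 rad/s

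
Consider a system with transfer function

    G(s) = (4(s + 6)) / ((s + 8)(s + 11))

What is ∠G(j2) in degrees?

∠G(j2) ≈ -5.906°

At s = j2: numerator = 24 + j8, denominator = 84 + j38.
∠G = ∠num − ∠den = 18.435° − (24.341°) = -5.906°.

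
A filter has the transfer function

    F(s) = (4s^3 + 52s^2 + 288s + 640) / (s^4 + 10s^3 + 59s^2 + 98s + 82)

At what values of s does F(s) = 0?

Set the numerator to zero: 4s^3 + 52s^2 + 288s + 640 = 0, i.e. 4·(s^3 + 13s^2 + 72s + 160) = 0.
Factoring: (s + 5)(s^2 + 8s + 32) = 0.

s = -5, -4 ± 4j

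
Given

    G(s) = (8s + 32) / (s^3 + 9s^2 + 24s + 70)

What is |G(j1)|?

|G(j1)| ≈ 0.5060

Substitute s = j1: numerator = 32 + j8, denominator = 61 + j23.
|G(j1)| = |32 + j8| / |61 + j23| = 32.985 / 65.192 ≈ 0.5060.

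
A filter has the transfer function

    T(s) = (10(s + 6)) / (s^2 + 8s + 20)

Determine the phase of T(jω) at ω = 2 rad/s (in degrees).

∠T(j2) ≈ -26.57°

At s = j2: numerator = 60 + j20, denominator = 16 + j16.
∠T = ∠num − ∠den = 18.435° − (45°) = -26.57°.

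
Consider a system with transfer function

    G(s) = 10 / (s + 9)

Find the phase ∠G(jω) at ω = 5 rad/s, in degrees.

∠G(j5) ≈ -29.05°

At s = j5: numerator = 10, denominator = 9 + j5.
∠G = ∠num − ∠den = 0° − (29.055°) = -29.05°.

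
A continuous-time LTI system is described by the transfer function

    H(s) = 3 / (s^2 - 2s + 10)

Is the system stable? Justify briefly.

unstable

The poles can be read from the denominator factors: s = 1 ± 3j.
Since the pole(s) at s = 1 ± 3j lie in the right half-plane, the system is unstable.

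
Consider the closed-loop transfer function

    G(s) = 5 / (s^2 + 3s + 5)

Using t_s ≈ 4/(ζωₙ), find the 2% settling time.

Comparing s^2 + 3s + 5 to s^2 + 2ζωₙs + ωₙ²: ωₙ = √5 ≈ 2.236 rad/s and ζ = 3/(2·√5) ≈ 0.6708.
ζωₙ = 3/2 = 1.5, so t_s ≈ 4/(ζωₙ) = 4/1.5 ≈ 2.667 s.

t_s ≈ 2.667 s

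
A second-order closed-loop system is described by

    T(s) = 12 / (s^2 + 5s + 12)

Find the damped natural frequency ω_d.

Comparing s^2 + 5s + 12 to s^2 + 2ζωₙs + ωₙ²: ωₙ = √12 ≈ 3.464 rad/s and ζ = 5/(2·√12) ≈ 0.7217.
ζωₙ = 5/2 = 2.5, so ω_d = ωₙ√(1−ζ²) = √(ωₙ² − (ζωₙ)²) = √(12 − 2.5²) = √5.75 ≈ 2.398 rad/s.

ω_d ≈ 2.398 rad/s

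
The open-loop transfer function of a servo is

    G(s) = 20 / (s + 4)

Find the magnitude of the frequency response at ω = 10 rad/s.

Substitute s = j10: numerator = 20, denominator = 4 + j10.
|G(j10)| = |20| / |4 + j10| = 20 / 10.770 ≈ 1.857.

|G(j10)| ≈ 1.857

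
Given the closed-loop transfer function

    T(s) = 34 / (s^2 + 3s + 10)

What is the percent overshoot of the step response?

Comparing s^2 + 3s + 10 to s^2 + 2ζωₙs + ωₙ²: ωₙ = √10 ≈ 3.162 rad/s and ζ = 3/(2·√10) ≈ 0.4743.
%OS = 100·exp(−πζ/√(1−ζ²)) = 100·exp(−π·0.4743/√(1−0.4743²)) ≈ 18.4%.

%OS ≈ 18.4%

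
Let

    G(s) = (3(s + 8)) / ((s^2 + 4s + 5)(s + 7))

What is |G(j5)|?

|G(j5)| ≈ 0.1163

Substitute s = j5: numerator = 24 + j15, denominator = -240 + j40.
|G(j5)| = |24 + j15| / |-240 + j40| = 28.302 / 243.31 ≈ 0.1163.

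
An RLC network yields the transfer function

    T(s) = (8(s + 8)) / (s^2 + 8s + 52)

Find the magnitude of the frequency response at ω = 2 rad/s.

|T(j2)| ≈ 1.304

Substitute s = j2: numerator = 64 + j16, denominator = 48 + j16.
|T(j2)| = |64 + j16| / |48 + j16| = 65.970 / 50.596 ≈ 1.304.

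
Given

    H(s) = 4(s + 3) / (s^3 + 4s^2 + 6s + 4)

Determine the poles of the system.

s = -1 ± j, -2

The poles are the roots of the denominator s^3 + 4s^2 + 6s + 4 = 0.
Trying s = -2: the polynomial evaluates to 0, so (s + 2) is a factor.
Dividing out leaves s^2 + 2s + 2 = 0.
The quadratic formula then gives s = -1 ± 1j.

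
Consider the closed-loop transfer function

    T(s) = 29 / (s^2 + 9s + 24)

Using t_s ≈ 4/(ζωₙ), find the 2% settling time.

t_s ≈ 0.8889 s

Comparing s^2 + 9s + 24 to s^2 + 2ζωₙs + ωₙ²: ωₙ = √24 ≈ 4.899 rad/s and ζ = 9/(2·√24) ≈ 0.9186.
ζωₙ = 9/2 = 4.5, so t_s ≈ 4/(ζωₙ) = 4/4.5 ≈ 0.8889 s.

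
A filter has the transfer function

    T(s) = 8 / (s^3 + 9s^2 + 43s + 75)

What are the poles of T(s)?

s = -3 + 4j, -3 - 4j, -3

The poles are the roots of the denominator s^3 + 9s^2 + 43s + 75 = 0.
Trying s = -3: the polynomial evaluates to 0, so (s + 3) is a factor.
Dividing out leaves s^2 + 6s + 25 = 0.
The quadratic formula then gives s = -3 ± 4j.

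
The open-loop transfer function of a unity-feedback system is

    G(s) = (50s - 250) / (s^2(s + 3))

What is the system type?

Type 2

The denominator has 2 factors of s at the origin (free integrators), so this is a Type 2 system.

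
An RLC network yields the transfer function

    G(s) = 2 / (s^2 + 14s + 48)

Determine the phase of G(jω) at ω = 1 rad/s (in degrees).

At s = j1: numerator = 2, denominator = 47 + j14.
∠G = ∠num − ∠den = 0° − (16.587°) = -16.59°.

∠G(j1) ≈ -16.59°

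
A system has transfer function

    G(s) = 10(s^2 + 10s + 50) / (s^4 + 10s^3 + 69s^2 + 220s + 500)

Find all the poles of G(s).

s = -2 ± 4j, -3 ± 4j

The poles are the roots of the denominator s^4 + 10s^3 + 69s^2 + 220s + 500 = 0.
No real roots exist; factor into two real quadratics: (s^2 + 4s + 20)(s^2 + 6s + 25) = 0.
Each quadratic gives a conjugate pair via the quadratic formula.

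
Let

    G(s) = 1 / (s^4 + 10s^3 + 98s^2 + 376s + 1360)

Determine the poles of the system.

s = -2 ± 6j, -3 ± 5j

The poles are the roots of the denominator s^4 + 10s^3 + 98s^2 + 376s + 1360 = 0.
No real roots exist; factor into two real quadratics: (s^2 + 4s + 40)(s^2 + 6s + 34) = 0.
Each quadratic gives a conjugate pair via the quadratic formula.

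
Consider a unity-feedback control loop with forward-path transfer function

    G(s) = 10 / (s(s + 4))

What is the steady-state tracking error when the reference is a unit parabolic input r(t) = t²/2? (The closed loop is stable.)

e_ss = ∞

G(s) has one pole at the origin.
This is a Type 1 system; Ka = lim_{s→0} s^2·G(s) = 0, so the steady-state error for a parabola input is infinite.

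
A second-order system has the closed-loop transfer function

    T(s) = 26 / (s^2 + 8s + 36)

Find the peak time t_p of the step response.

Comparing s^2 + 8s + 36 to s^2 + 2ζωₙs + ωₙ²: ωₙ = 6 rad/s and ζ = 8/(2·6) ≈ 0.6667.
ζωₙ = 8/2 = 4, so ω_d = ωₙ√(1−ζ²) = √(ωₙ² − (ζωₙ)²) = √(36 − 4²) = √20 ≈ 4.472 rad/s.
t_p = π/ω_d = π/4.472 ≈ 0.7025 s.

t_p ≈ 0.7025 s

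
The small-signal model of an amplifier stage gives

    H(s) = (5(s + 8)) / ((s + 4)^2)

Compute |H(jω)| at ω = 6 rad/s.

Substitute s = j6: numerator = 40 + j30, denominator = -20 + j48.
|H(j6)| = |40 + j30| / |-20 + j48| = 50 / 52 ≈ 0.9615.

|H(j6)| ≈ 0.9615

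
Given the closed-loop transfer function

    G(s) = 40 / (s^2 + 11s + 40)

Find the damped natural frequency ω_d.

ω_d ≈ 3.122 rad/s

Comparing s^2 + 11s + 40 to s^2 + 2ζωₙs + ωₙ²: ωₙ = √40 ≈ 6.325 rad/s and ζ = 11/(2·√40) ≈ 0.8696.
ζωₙ = 11/2 = 5.5, so ω_d = ωₙ√(1−ζ²) = √(ωₙ² − (ζωₙ)²) = √(40 − 5.5²) = √9.75 ≈ 3.122 rad/s.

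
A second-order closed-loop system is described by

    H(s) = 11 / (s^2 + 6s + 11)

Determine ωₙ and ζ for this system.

ωₙ ≈ 3.317 rad/s, ζ ≈ 0.9045

Compare the denominator to the standard form s^2 + 2ζωₙs + ωₙ².
ωₙ² = 11, so ωₙ = √11 ≈ 3.317 rad/s.
2ζωₙ = 6, so ζ = 6/(2·√11) ≈ 0.9045.
With ζ = 0.9045 the response is underdamped.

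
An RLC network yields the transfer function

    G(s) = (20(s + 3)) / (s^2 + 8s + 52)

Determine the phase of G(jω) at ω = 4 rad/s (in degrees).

∠G(j4) ≈ 11.50°

At s = j4: numerator = 60 + j80, denominator = 36 + j32.
∠G = ∠num − ∠den = 53.130° − (41.634°) = 11.50°.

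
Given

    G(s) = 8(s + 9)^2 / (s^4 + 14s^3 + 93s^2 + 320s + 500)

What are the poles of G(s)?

s = -3 ± 4j, -4 ± 2j

The poles are the roots of the denominator s^4 + 14s^3 + 93s^2 + 320s + 500 = 0.
No real roots exist; factor into two real quadratics: (s^2 + 6s + 25)(s^2 + 8s + 20) = 0.
Each quadratic gives a conjugate pair via the quadratic formula.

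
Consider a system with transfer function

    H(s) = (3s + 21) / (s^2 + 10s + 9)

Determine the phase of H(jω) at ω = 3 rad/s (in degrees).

At s = j3: numerator = 21 + j9, denominator = j30.
∠H = ∠num − ∠den = 23.199° − (90°) = -66.80°.

∠H(j3) ≈ -66.80°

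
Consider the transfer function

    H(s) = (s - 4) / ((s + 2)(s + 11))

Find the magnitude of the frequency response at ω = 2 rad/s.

|H(j2)| ≈ 0.1414

Substitute s = j2: numerator = -4 + j2, denominator = 18 + j26.
|H(j2)| = |-4 + j2| / |18 + j26| = 4.4721 / 31.623 ≈ 0.1414.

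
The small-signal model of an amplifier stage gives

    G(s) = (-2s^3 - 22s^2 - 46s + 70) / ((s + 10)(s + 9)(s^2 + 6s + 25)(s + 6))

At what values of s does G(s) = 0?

s = 1, -7, -5

Set the numerator to zero: -2s^3 - 22s^2 - 46s + 70 = 0, i.e. -2·(s^3 + 11s^2 + 23s - 35) = 0.
Factoring: (s - 1)(s + 7)(s + 5) = 0.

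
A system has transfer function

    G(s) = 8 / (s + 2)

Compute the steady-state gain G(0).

G(0) = 4

At s = 0 each factor (s + a) contributes a and each (s^2 + bs + c) contributes c.
G(0) = 8·1 / ((2)) = 8/2 = 4.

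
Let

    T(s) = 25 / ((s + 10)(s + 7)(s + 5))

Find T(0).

At s = 0 each factor (s + a) contributes a and each (s^2 + bs + c) contributes c.
T(0) = 25·1 / ((10) · (7) · (5)) = 25/350 = 1/14.

T(0) = 1/14 ≈ 0.07143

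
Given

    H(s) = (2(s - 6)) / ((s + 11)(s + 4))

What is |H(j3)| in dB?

Substitute s = j3: numerator = -12 + j6, denominator = 35 + j45.
|H(j3)| = |-12 + j6| / |35 + j45| = 13.416 / 57.009 ≈ 0.2353.
In decibels: 20·log₁₀(0.2353) ≈ -12.6 dB.

|H(j3)|_dB ≈ -12.6 dB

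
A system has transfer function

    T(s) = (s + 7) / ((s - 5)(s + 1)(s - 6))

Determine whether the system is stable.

unstable

The poles can be read from the denominator factors: s = 5, -1, 6.
Since the pole(s) at s = 5, 6 lie in the right half-plane, the system is unstable.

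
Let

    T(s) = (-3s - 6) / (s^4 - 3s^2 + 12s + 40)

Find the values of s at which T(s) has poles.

s = 2 + 2j, 2 - 2j, -2 + j, -2 - j

The poles are the roots of the denominator s^4 - 3s^2 + 12s + 40 = 0.
No real roots exist; factor into two real quadratics: (s^2 - 4s + 8)(s^2 + 4s + 5) = 0.
Each quadratic gives a conjugate pair via the quadratic formula.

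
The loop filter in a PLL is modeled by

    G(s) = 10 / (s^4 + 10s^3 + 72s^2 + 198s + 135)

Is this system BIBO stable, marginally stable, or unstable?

stable

The denominator s^4 + 10s^3 + 72s^2 + 198s + 135 factors as (s + 1)(s^2 + 6s + 45)(s + 3), giving poles at s = -1, -3 + 6j, -3 - 6j, -3.
Since all poles lie strictly in the left half-plane, the system is stable.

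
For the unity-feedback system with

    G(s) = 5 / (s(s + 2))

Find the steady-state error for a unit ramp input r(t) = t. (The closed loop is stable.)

e_ss = 0.4000

G(s) has one pole at the origin.
This is a Type 1 system. Kv = lim_{s→0} s·G(s) = 5/2.
e_ss = 1/Kv = 1/(5/2) = 2/5 ≈ 0.4000.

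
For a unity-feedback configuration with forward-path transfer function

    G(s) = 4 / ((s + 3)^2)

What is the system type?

Type 0

The denominator has no factor of s at the origin — no free integrator — so this is a Type 0 system.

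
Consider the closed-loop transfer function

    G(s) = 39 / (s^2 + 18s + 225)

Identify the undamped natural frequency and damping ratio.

ωₙ = 15 rad/s, ζ = 0.6

Compare the denominator to the standard form s^2 + 2ζωₙs + ωₙ².
ωₙ² = 225, so ωₙ = 15 rad/s.
2ζωₙ = 18, so ζ = 18/(2·15) = 0.6.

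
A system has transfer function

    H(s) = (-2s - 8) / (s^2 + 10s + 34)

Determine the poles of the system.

s = -5 ± 3j

The poles are the roots of the denominator s^2 + 10s + 34 = 0.
Using the quadratic formula: s = (-10 ± √(-36))/2 = -5 ± 3j.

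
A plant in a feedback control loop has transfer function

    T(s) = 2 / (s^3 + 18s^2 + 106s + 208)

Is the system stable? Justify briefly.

The denominator s^3 + 18s^2 + 106s + 208 factors as (s^2 + 10s + 26)(s + 8), giving poles at s = -5 ± j, -8.
Since all poles lie strictly in the left half-plane, the system is stable.

stable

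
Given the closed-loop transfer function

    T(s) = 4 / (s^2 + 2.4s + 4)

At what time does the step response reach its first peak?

Comparing s^2 + 2.4s + 4 to s^2 + 2ζωₙs + ωₙ²: ωₙ = 2 rad/s and ζ = 2.4/(2·2) = 0.6.
ζωₙ = 2.4/2 = 1.2, so ω_d = ωₙ√(1−ζ²) = √(ωₙ² − (ζωₙ)²) = √(4 − 1.2²) = √2.56 = 1.600 rad/s.
t_p = π/ω_d = π/1.600 ≈ 1.963 s.

t_p ≈ 1.963 s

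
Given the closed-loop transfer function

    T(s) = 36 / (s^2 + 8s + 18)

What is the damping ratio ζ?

ζ ≈ 0.9428

Compare the denominator to the standard form s^2 + 2ζωₙs + ωₙ².
ωₙ² = 18, so ωₙ = √18 ≈ 4.243 rad/s.
2ζωₙ = 8, so ζ = 8/(2·√18) ≈ 0.9428.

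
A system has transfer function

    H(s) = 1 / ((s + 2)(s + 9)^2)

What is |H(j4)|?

|H(j4)| ≈ 0.002305

Substitute s = j4: numerator = 1, denominator = -158 + j404.
|H(j4)| = |1| / |-158 + j404| = 1 / 433.80 ≈ 0.002305.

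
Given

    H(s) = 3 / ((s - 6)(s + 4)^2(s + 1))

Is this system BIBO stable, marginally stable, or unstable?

The poles can be read from the denominator factors: s = 6, -4, -1, -4.
Since the pole(s) at s = 6 lie in the right half-plane, the system is unstable.

unstable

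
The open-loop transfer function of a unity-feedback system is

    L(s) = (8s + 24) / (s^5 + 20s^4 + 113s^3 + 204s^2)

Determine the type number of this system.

Type 2

Factor s from the denominator: s^5 + 20s^4 + 113s^3 + 204s^2 = s^2·(s^3 + 20s^2 + 113s + 204).
There are 2 poles at the origin, so the system is Type 2.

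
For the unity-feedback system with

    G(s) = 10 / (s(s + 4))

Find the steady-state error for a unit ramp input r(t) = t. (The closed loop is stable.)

e_ss = 0.4000

G(s) has one pole at the origin.
This is a Type 1 system. Kv = lim_{s→0} s·G(s) = 10/4 = 5/2.
e_ss = 1/Kv = 1/(5/2) = 2/5 ≈ 0.4000.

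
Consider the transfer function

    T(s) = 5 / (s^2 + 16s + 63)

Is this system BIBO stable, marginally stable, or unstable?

stable

The denominator s^2 + 16s + 63 factors as (s + 7)(s + 9), giving poles at s = -7, -9.
Since all poles lie strictly in the left half-plane, the system is stable.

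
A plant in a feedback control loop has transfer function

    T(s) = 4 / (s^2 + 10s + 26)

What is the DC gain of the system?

T(0) = 2/13 ≈ 0.1538

At s = 0 each factor (s + a) contributes a and each (s^2 + bs + c) contributes c.
T(0) = 4·1 / ((26)) = 4/26 = 2/13.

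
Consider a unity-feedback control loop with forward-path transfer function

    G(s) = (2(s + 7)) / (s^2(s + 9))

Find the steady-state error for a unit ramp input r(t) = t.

G(s) has 2 poles at the origin.
This is a Type 2 system; for a ramp input the steady-state error is zero.

e_ss = 0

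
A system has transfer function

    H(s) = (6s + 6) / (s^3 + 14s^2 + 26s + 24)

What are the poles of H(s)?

The poles are the roots of the denominator s^3 + 14s^2 + 26s + 24 = 0.
Trying s = -12: the polynomial evaluates to 0, so (s + 12) is a factor.
Dividing out leaves s^2 + 2s + 2 = 0.
The quadratic formula then gives s = -1 ± 1j.

s = -1 ± j, -12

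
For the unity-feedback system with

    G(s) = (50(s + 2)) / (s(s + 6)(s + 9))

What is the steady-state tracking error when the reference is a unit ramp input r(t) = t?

e_ss = 0.5400

G(s) has one pole at the origin.
This is a Type 1 system. Kv = lim_{s→0} s·G(s) = 100/54 = 50/27.
e_ss = 1/Kv = 1/(50/27) = 27/50 ≈ 0.5400.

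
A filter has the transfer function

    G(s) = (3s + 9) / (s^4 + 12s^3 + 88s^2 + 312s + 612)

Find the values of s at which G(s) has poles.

s = -3 + 5j, -3 - 5j, -3 + 3j, -3 - 3j

The poles are the roots of the denominator s^4 + 12s^3 + 88s^2 + 312s + 612 = 0.
No real roots exist; factor into two real quadratics: (s^2 + 6s + 34)(s^2 + 6s + 18) = 0.
Each quadratic gives a conjugate pair via the quadratic formula.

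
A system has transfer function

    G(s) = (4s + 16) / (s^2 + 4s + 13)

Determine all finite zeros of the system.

Set the numerator to zero: 4s + 16 = 0, i.e. 4·(s + 4) = 0.
So s = -4.

s = -4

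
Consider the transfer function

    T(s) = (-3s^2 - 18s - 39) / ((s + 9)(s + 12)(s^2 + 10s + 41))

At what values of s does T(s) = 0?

s = -3 + 2j, -3 - 2j

Set the numerator to zero: -3s^2 - 18s - 39 = 0, i.e. -3·(s^2 + 6s + 13) = 0.
Factoring: (s^2 + 6s + 13) = 0.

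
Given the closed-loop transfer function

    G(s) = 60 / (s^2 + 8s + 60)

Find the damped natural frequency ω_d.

ω_d ≈ 6.633 rad/s

Comparing s^2 + 8s + 60 to s^2 + 2ζωₙs + ωₙ²: ωₙ = √60 ≈ 7.746 rad/s and ζ = 8/(2·√60) ≈ 0.5164.
ζωₙ = 8/2 = 4, so ω_d = ωₙ√(1−ζ²) = √(ωₙ² − (ζωₙ)²) = √(60 − 4²) = √44 ≈ 6.633 rad/s.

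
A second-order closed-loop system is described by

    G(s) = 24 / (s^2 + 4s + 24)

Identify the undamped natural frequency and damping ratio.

Compare the denominator to the standard form s^2 + 2ζωₙs + ωₙ².
ωₙ² = 24, so ωₙ = √24 ≈ 4.899 rad/s.
2ζωₙ = 4, so ζ = 4/(2·√24) ≈ 0.4082.

ωₙ ≈ 4.899 rad/s, ζ ≈ 0.4082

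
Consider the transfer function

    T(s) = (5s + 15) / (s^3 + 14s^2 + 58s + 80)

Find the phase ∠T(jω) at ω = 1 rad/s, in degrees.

∠T(j1) ≈ -22.38°

At s = j1: numerator = 15 + j5, denominator = 66 + j57.
∠T = ∠num − ∠den = 18.435° − (40.815°) = -22.38°.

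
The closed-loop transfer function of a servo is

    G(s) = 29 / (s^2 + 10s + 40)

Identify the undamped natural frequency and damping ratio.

Compare the denominator to the standard form s^2 + 2ζωₙs + ωₙ².
ωₙ² = 40, so ωₙ = √40 ≈ 6.325 rad/s.
2ζωₙ = 10, so ζ = 10/(2·√40) ≈ 0.7906.
With ζ = 0.7906 the response is underdamped.

ωₙ ≈ 6.325 rad/s, ζ ≈ 0.7906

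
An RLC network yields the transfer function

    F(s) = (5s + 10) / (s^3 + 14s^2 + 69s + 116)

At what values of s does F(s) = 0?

Set the numerator to zero: 5s + 10 = 0, i.e. 5·(s + 2) = 0.
So s = -2.

s = -2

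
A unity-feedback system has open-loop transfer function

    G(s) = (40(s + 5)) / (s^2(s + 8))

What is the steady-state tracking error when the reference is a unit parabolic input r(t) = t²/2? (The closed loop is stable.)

G(s) has 2 poles at the origin.
This is a Type 2 system. Ka = lim_{s→0} s^2·G(s) = 200/8 = 25.
e_ss = 1/Ka = 1/(25) = 1/25 ≈ 0.04000.

e_ss = 0.04000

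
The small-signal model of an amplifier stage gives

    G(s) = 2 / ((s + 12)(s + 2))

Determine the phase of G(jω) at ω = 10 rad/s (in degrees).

∠G(j10) ≈ -118.5°

At s = j10: numerator = 2, denominator = -76 + j140.
∠G = ∠num − ∠den = 0° − (118.50°) = -118.5°.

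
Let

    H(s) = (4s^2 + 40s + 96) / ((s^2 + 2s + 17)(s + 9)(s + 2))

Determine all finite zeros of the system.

s = -6, -4

Set the numerator to zero: 4s^2 + 40s + 96 = 0, i.e. 4·(s^2 + 10s + 24) = 0.
Factoring: (s + 6)(s + 4) = 0.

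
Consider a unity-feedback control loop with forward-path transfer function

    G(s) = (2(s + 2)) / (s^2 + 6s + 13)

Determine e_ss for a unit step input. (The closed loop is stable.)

e_ss = 0.7647

G(s) has no poles at the origin.
This is a Type 0 system. Kp = lim_{s→0} G(s) = 4/13.
e_ss = 1/(1 + Kp) = 1/(1 + 4/13) = 13/17 ≈ 0.7647.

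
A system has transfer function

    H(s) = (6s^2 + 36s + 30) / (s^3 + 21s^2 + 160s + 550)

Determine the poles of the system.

s = -5 ± 5j, -11

The poles are the roots of the denominator s^3 + 21s^2 + 160s + 550 = 0.
Trying s = -11: the polynomial evaluates to 0, so (s + 11) is a factor.
Dividing out leaves s^2 + 10s + 50 = 0.
The quadratic formula then gives s = -5 ± 5j.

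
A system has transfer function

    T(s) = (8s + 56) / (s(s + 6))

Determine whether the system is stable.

The poles can be read from the denominator factors: s = 0, -6.
Since the simple pole(s) at s = 0 lie on the jω-axis with none in the right half-plane, the system is marginally stable.

marginally stable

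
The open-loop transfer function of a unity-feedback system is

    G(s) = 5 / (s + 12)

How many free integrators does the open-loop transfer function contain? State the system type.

The denominator has no factor of s at the origin — no free integrator — so this is a Type 0 system.

Type 0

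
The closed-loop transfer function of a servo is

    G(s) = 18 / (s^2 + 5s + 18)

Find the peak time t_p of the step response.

t_p ≈ 0.9165 s

Comparing s^2 + 5s + 18 to s^2 + 2ζωₙs + ωₙ²: ωₙ = √18 ≈ 4.243 rad/s and ζ = 5/(2·√18) ≈ 0.5893.
ζωₙ = 5/2 = 2.5, so ω_d = ωₙ√(1−ζ²) = √(ωₙ² − (ζωₙ)²) = √(18 − 2.5²) = √11.75 ≈ 3.428 rad/s.
t_p = π/ω_d = π/3.428 ≈ 0.9165 s.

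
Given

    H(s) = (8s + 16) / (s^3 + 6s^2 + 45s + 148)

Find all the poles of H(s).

s = -1 ± 6j, -4

The poles are the roots of the denominator s^3 + 6s^2 + 45s + 148 = 0.
Trying s = -4: the polynomial evaluates to 0, so (s + 4) is a factor.
Dividing out leaves s^2 + 2s + 37 = 0.
The quadratic formula then gives s = -1 ± 6j.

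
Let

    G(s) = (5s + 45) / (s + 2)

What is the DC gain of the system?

Set s = 0: G(0) = (45) / (2) = 45/2.

G(0) = 45/2 ≈ 22.50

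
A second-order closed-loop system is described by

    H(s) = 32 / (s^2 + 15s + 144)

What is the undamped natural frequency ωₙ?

Compare the denominator to the standard form s^2 + 2ζωₙs + ωₙ².
ωₙ² = 144, so ωₙ = 12 rad/s.

ωₙ = 12 rad/s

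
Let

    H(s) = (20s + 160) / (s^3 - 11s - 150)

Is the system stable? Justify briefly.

unstable

The denominator s^3 - 11s - 150 factors as (s - 6)(s^2 + 6s + 25), giving poles at s = 6, -3 + 4j, -3 - 4j.
Since the pole(s) at s = 6 lie in the right half-plane, the system is unstable.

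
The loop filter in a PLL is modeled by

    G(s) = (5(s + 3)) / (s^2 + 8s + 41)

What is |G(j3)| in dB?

|G(j3)|_dB ≈ -5.51 dB

Substitute s = j3: numerator = 15 + j15, denominator = 32 + j24.
|G(j3)| = |15 + j15| / |32 + j24| = 21.213 / 40 ≈ 0.5303.
In decibels: 20·log₁₀(0.5303) ≈ -5.51 dB.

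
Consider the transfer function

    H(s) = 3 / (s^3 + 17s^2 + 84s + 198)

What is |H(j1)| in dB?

|H(j1)|_dB ≈ -36.4 dB

Substitute s = j1: numerator = 3, denominator = 181 + j83.
|H(j1)| = |3| / |181 + j83| = 3 / 199.12 ≈ 0.01507.
In decibels: 20·log₁₀(0.01507) ≈ -36.4 dB.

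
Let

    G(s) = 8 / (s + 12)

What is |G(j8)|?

|G(j8)| ≈ 0.5547

Substitute s = j8: numerator = 8, denominator = 12 + j8.
|G(j8)| = |8| / |12 + j8| = 8 / 14.422 ≈ 0.5547.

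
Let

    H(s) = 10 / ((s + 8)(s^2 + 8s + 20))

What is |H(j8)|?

|H(j8)| ≈ 0.01138

Substitute s = j8: numerator = 10, denominator = -864 + j160.
|H(j8)| = |10| / |-864 + j160| = 10 / 878.69 ≈ 0.01138.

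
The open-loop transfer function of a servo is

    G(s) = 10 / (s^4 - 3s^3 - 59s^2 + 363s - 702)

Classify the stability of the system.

unstable

The denominator s^4 - 3s^3 - 59s^2 + 363s - 702 factors as (s^2 - 6s + 13)(s - 6)(s + 9), giving poles at s = 3 ± 2j, 6, -9.
Since the pole(s) at s = 3 ± 2j, 6 lie in the right half-plane, the system is unstable.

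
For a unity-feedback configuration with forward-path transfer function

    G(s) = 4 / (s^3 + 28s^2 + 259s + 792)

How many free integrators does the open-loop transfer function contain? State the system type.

The denominator has no factor of s at the origin — no free integrator — so this is a Type 0 system.

Type 0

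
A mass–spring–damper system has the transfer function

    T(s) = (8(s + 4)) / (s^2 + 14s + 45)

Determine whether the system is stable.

The denominator s^2 + 14s + 45 factors as (s + 9)(s + 5), giving poles at s = -9, -5.
Since all poles lie strictly in the left half-plane, the system is stable.

stable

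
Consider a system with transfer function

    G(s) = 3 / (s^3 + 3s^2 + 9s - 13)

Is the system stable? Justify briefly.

The denominator s^3 + 3s^2 + 9s - 13 factors as (s - 1)(s^2 + 4s + 13), giving poles at s = 1, -2 + 3j, -2 - 3j.
Since the pole(s) at s = 1 lie in the right half-plane, the system is unstable.

unstable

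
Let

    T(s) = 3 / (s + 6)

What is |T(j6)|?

|T(j6)| ≈ 0.3536

Substitute s = j6: numerator = 3, denominator = 6 + j6.
|T(j6)| = |3| / |6 + j6| = 3 / 8.4853 ≈ 0.3536.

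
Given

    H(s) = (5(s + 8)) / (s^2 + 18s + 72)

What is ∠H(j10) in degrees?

∠H(j10) ≈ -47.50°

At s = j10: numerator = 40 + j50, denominator = -28 + j180.
∠H = ∠num − ∠den = 51.340° − (98.842°) = -47.50°.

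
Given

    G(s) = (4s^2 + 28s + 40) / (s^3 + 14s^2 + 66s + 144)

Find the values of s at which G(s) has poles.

The poles are the roots of the denominator s^3 + 14s^2 + 66s + 144 = 0.
Trying s = -8: the polynomial evaluates to 0, so (s + 8) is a factor.
Dividing out leaves s^2 + 6s + 18 = 0.
The quadratic formula then gives s = -3 ± 3j.

s = -3 ± 3j, -8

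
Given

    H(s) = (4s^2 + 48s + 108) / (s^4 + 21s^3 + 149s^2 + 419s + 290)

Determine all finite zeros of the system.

Set the numerator to zero: 4s^2 + 48s + 108 = 0, i.e. 4·(s^2 + 12s + 27) = 0.
Factoring: (s + 9)(s + 3) = 0.

s = -9, -3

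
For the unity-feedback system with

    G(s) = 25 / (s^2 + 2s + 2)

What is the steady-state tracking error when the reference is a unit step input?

G(s) has no poles at the origin.
This is a Type 0 system. Kp = lim_{s→0} G(s) = 25/2.
e_ss = 1/(1 + Kp) = 1/(1 + 25/2) = 2/27 ≈ 0.07407.

e_ss = 0.07407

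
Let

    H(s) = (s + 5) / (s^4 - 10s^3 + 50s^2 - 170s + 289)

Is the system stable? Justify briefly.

unstable

The denominator s^4 - 10s^3 + 50s^2 - 170s + 289 factors as (s^2 - 2s + 17)(s^2 - 8s + 17), giving poles at s = 1 + 4j, 1 - 4j, 4 + j, 4 - j.
Since the pole(s) at s = 1 + 4j, 1 - 4j, 4 + j, 4 - j lie in the right half-plane, the system is unstable.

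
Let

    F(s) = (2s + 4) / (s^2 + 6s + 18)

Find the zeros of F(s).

Set the numerator to zero: 2s + 4 = 0, i.e. 2·(s + 2) = 0.
So s = -2.

s = -2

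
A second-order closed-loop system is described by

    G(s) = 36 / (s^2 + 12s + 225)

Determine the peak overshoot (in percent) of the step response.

Comparing s^2 + 12s + 225 to s^2 + 2ζωₙs + ωₙ²: ωₙ = 15 rad/s and ζ = 12/(2·15) = 0.4.
%OS = 100·exp(−πζ/√(1−ζ²)) = 100·exp(−π·0.4/√(1−0.4²)) ≈ 25.4%.

%OS ≈ 25.4%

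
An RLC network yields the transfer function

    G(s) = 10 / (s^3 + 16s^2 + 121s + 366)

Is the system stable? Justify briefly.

stable

The denominator s^3 + 16s^2 + 121s + 366 factors as (s^2 + 10s + 61)(s + 6), giving poles at s = -5 + 6j, -5 - 6j, -6.
Since all poles lie strictly in the left half-plane, the system is stable.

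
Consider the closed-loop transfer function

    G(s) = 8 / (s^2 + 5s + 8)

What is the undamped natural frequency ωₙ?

ωₙ ≈ 2.828 rad/s

Compare the denominator to the standard form s^2 + 2ζωₙs + ωₙ².
ωₙ² = 8, so ωₙ = √8 ≈ 2.828 rad/s.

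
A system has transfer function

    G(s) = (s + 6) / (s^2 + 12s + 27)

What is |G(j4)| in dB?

Substitute s = j4: numerator = 6 + j4, denominator = 11 + j48.
|G(j4)| = |6 + j4| / |11 + j48| = 7.2111 / 49.244 ≈ 0.1464.
In decibels: 20·log₁₀(0.1464) ≈ -16.7 dB.

|G(j4)|_dB ≈ -16.7 dB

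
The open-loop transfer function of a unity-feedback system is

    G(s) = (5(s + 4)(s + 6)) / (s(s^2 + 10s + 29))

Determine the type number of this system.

Type 1

The denominator has 1 factor of s at the origin (free integrator), so this is a Type 1 system.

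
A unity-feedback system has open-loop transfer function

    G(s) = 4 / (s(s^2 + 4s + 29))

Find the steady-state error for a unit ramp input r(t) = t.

G(s) has one pole at the origin.
This is a Type 1 system. Kv = lim_{s→0} s·G(s) = 4/29.
e_ss = 1/Kv = 1/(4/29) = 29/4 ≈ 7.250.

e_ss = 7.250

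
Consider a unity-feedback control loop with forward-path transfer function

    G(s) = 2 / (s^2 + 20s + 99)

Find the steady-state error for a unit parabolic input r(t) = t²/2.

G(s) has no poles at the origin.
This is a Type 0 system; Ka = lim_{s→0} s^2·G(s) = 0, so the steady-state error for a parabola input is infinite.

e_ss = ∞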